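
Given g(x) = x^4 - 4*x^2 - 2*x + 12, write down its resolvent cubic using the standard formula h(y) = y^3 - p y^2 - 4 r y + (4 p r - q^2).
h(y) = y^3 + 4*y^2 - 48*y - 196

Identify coefficients: p = -4, q = -2, r = 12.
Plug into h(y) = y^3 - p y^2 - 4 r y + (4 p r - q^2):
  h(y) = y^3 - (-4) y^2 - 4*(12) y + (4*(-4)*(12) - (-2)^2)
       = y^3 + (4) y^2 + (-48) y + (-196).
Simplifying: h(y) = y^3 + 4*y^2 - 48*y - 196.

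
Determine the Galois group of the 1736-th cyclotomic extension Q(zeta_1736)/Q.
|Gal(Q(zeta_1736)/Q)| = phi(1736) = 720; group ≅ (Z/1736Z)^* ≅ Z/2Z × Z/2Z × Z/6Z × Z/30Z

The n-th cyclotomic polynomial Φ_1736(x) is the minimal polynomial of zeta_1736 over Q and has degree phi(1736) = 720. So Q(zeta_1736) is a degree-720 Galois extension with Galois group (Z/1736Z)^*. By CRT, (Z/1736Z)^* ≅ (Z/8Z)^* × (Z/7Z)^* × (Z/31Z)^*. Each prime-power unit group is (Z/8Z)^* ≅ Z/2Z × Z/2Z; (Z/7Z)^* ≅ Z/6Z; (Z/31Z)^* ≅ Z/30Z. Hence Gal(Q(zeta_1736)/Q) ≅ Z/2Z × Z/2Z × Z/6Z × Z/30Z.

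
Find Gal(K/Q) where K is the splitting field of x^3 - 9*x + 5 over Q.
Gal(K/Q) = S_3 (symmetric group of order 6)

Compute the discriminant of x^3 + (0)*x^2 + (-9)*x + (5): Δ = 2241. Since Δ is not a rational square, the Galois group is not contained in A_3; it must be the full S_3 (irreducibility of the cubic rules out anything smaller).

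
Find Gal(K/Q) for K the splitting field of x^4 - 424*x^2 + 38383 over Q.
Gal(K/Q) = V_4 (Klein four-group, Z/2Z × Z/2Z)

f factors as (x^2 - 293)(x^2 - 131), so the splitting field is K = Q(sqrt(293), sqrt(131)). The elements 293, 131, 38383 are all non-squares in Q, so sqrt(293) and sqrt(131) generate independent quadratic extensions. Thus [K:Q] = 4 and Gal(K/Q) is generated by the two order-2 automorphisms sqrt(293) ↦ -sqrt(293) and sqrt(131) ↦ -sqrt(131), giving V_4.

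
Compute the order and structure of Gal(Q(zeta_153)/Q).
|Gal(Q(zeta_153)/Q)| = phi(153) = 96; group ≅ (Z/153Z)^* ≅ Z/6Z × Z/16Z

The n-th cyclotomic polynomial Φ_153(x) is the minimal polynomial of zeta_153 over Q and has degree phi(153) = 96. So Q(zeta_153) is a degree-96 Galois extension with Galois group (Z/153Z)^*. By CRT, (Z/153Z)^* ≅ (Z/9Z)^* × (Z/17Z)^*. Each prime-power unit group is (Z/9Z)^* ≅ Z/6Z; (Z/17Z)^* ≅ Z/16Z. Hence Gal(Q(zeta_153)/Q) ≅ Z/6Z × Z/16Z.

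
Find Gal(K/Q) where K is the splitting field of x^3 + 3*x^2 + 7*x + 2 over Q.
Gal(K/Q) = S_3 (symmetric group of order 6)

Compute the discriminant of x^3 + (3)*x^2 + (7)*x + (2): Δ = -499. Since Δ is not a rational square, the Galois group is not contained in A_3; it must be the full S_3 (irreducibility of the cubic rules out anything smaller).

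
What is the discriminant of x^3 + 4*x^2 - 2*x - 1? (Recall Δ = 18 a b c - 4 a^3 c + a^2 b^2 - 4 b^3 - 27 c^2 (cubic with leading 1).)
Δ = 469

For x^3 + a x^2 + b x + c the discriminant is Δ = 18 a b c - 4 a^3 c + a^2 b^2 - 4 b^3 - 27 c^2.
Plug a = 4, b = -2, c = -1:
  18*(4)*(-2)*(-1) - 4*(4)^3*(-1) + (4)^2*(-2)^2 - 4*(-2)^3 - 27*(-1)^2
  = 144 + (256) + 64 + (32) + (-27)
  = 469.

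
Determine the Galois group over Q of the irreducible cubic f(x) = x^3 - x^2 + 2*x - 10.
Gal(K/Q) = S_3 (symmetric group of order 6)

Compute the discriminant of x^3 + (-1)*x^2 + (2)*x + (-10): Δ = -2408. Since Δ is not a rational square, the Galois group is not contained in A_3; it must be the full S_3 (irreducibility of the cubic rules out anything smaller).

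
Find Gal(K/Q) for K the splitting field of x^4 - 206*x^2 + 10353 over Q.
Gal(K/Q) = V_4 (Klein four-group, Z/2Z × Z/2Z)

f factors as (x^2 - 87)(x^2 - 119), so the splitting field is K = Q(sqrt(87), sqrt(119)). The elements 87, 119, 10353 are all non-squares in Q, so sqrt(87) and sqrt(119) generate independent quadratic extensions. Thus [K:Q] = 4 and Gal(K/Q) is generated by the two order-2 automorphisms sqrt(87) ↦ -sqrt(87) and sqrt(119) ↦ -sqrt(119), giving V_4.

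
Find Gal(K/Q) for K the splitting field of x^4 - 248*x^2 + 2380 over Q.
Gal(K/Q) = V_4 (Klein four-group, Z/2Z × Z/2Z)

f factors as (x^2 - 238)(x^2 - 10), so the splitting field is K = Q(sqrt(238), sqrt(10)). The elements 238, 10, 2380 are all non-squares in Q, so sqrt(238) and sqrt(10) generate independent quadratic extensions. Thus [K:Q] = 4 and Gal(K/Q) is generated by the two order-2 automorphisms sqrt(238) ↦ -sqrt(238) and sqrt(10) ↦ -sqrt(10), giving V_4.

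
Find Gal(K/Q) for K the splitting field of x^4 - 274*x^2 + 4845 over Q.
Gal(K/Q) = V_4 (Klein four-group, Z/2Z × Z/2Z)

f factors as (x^2 - 19)(x^2 - 255), so the splitting field is K = Q(sqrt(19), sqrt(255)). The elements 19, 255, 4845 are all non-squares in Q, so sqrt(19) and sqrt(255) generate independent quadratic extensions. Thus [K:Q] = 4 and Gal(K/Q) is generated by the two order-2 automorphisms sqrt(19) ↦ -sqrt(19) and sqrt(255) ↦ -sqrt(255), giving V_4.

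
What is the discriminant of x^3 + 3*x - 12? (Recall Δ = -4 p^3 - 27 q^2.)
Δ = -3996

For a depressed cubic x^3 + p x + q the discriminant is Δ = -4 p^3 - 27 q^2 = -4*(3)^3 - 27*(-12)^2 = -108 - 3888 = -3996.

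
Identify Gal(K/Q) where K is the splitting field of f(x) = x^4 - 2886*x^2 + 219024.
Gal(K/Q) = Z/2Z (cyclic of order 2)

f factors as (x^2 - 2808)(x^2 - 78), so the splitting field is K = Q(sqrt(2808), sqrt(78)). The squarefree part of 2808 is 78 and the squarefree part of 78 is also 78, so sqrt(2808) and sqrt(78) are both rational multiples of sqrt(78). Hence Q(sqrt(2808)) = Q(sqrt(78)) = Q(sqrt(78)), and the splitting field collapses to a single degree-2 extension with Galois group Z/2Z.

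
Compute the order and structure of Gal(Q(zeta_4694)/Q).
|Gal(Q(zeta_4694)/Q)| = phi(4694) = 2346; group ≅ (Z/4694Z)^* ≅ Z/2346Z

The n-th cyclotomic polynomial Φ_4694(x) is the minimal polynomial of zeta_4694 over Q and has degree phi(4694) = 2346. So Q(zeta_4694) is a degree-2346 Galois extension with Galois group (Z/4694Z)^*. By CRT, (Z/4694Z)^* ≅ (Z/2Z)^* × (Z/2347Z)^*. Each prime-power unit group is (Z/2Z)^* ≅ trivial group (order 1); (Z/2347Z)^* ≅ Z/2346Z. Hence Gal(Q(zeta_4694)/Q) ≅ Z/2346Z.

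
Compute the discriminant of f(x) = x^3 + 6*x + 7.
Δ = -2187

For a depressed cubic x^3 + p x + q the discriminant is Δ = -4 p^3 - 27 q^2 = -4*(6)^3 - 27*(7)^2 = -864 - 1323 = -2187.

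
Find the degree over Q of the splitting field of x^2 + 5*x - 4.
[K:Q] = 2

The discriminant of x^2 + (5)*x + (-4) is b^2 - 4c = 25 - (-16) = 41. Since 41 is not a perfect square in Q, the polynomial is irreducible over Q. Its two roots generate a degree-2 extension, so [K:Q] = 2.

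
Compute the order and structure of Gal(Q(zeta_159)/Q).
|Gal(Q(zeta_159)/Q)| = phi(159) = 104; group ≅ (Z/159Z)^* ≅ Z/2Z × Z/52Z

The n-th cyclotomic polynomial Φ_159(x) is the minimal polynomial of zeta_159 over Q and has degree phi(159) = 104. So Q(zeta_159) is a degree-104 Galois extension with Galois group (Z/159Z)^*. By CRT, (Z/159Z)^* ≅ (Z/3Z)^* × (Z/53Z)^*. Each prime-power unit group is (Z/3Z)^* ≅ Z/2Z; (Z/53Z)^* ≅ Z/52Z. Hence Gal(Q(zeta_159)/Q) ≅ Z/2Z × Z/52Z.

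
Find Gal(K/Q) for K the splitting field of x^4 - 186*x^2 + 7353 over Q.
Gal(K/Q) = V_4 (Klein four-group, Z/2Z × Z/2Z)

f factors as (x^2 - 57)(x^2 - 129), so the splitting field is K = Q(sqrt(57), sqrt(129)). The elements 57, 129, 7353 are all non-squares in Q, so sqrt(57) and sqrt(129) generate independent quadratic extensions. Thus [K:Q] = 4 and Gal(K/Q) is generated by the two order-2 automorphisms sqrt(57) ↦ -sqrt(57) and sqrt(129) ↦ -sqrt(129), giving V_4.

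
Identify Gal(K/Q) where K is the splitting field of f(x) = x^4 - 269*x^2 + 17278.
Gal(K/Q) = V_4 (Klein four-group, Z/2Z × Z/2Z)

f factors as (x^2 - 106)(x^2 - 163), so the splitting field is K = Q(sqrt(106), sqrt(163)). The elements 106, 163, 17278 are all non-squares in Q, so sqrt(106) and sqrt(163) generate independent quadratic extensions. Thus [K:Q] = 4 and Gal(K/Q) is generated by the two order-2 automorphisms sqrt(106) ↦ -sqrt(106) and sqrt(163) ↦ -sqrt(163), giving V_4.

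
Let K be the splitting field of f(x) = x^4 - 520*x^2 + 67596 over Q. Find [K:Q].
[K:Q] = 4

f factors as (x^2 - 262)(x^2 - 258); the splitting field is K = Q(sqrt(262), sqrt(258)). Since 262, 258, and 67596 are all non-squares in Q, the three subfields Q(sqrt(262)), Q(sqrt(258)), Q(sqrt(67596)) are distinct degree-2 extensions, so [K:Q] = 4 (Klein four Galois group).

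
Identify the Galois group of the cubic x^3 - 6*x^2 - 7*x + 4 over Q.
Gal(K/Q) = S_3 (symmetric group of order 6)

Compute the discriminant of x^3 + (-6)*x^2 + (-7)*x + (4): Δ = 9184. Since Δ is not a rational square, the Galois group is not contained in A_3; it must be the full S_3 (irreducibility of the cubic rules out anything smaller).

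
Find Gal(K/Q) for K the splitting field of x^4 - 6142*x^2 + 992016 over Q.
Gal(K/Q) = Z/2Z (cyclic of order 2)

f factors as (x^2 - 166)(x^2 - 5976), so the splitting field is K = Q(sqrt(166), sqrt(5976)). The squarefree part of 166 is 166 and the squarefree part of 5976 is also 166, so sqrt(166) and sqrt(5976) are both rational multiples of sqrt(166). Hence Q(sqrt(166)) = Q(sqrt(5976)) = Q(sqrt(166)), and the splitting field collapses to a single degree-2 extension with Galois group Z/2Z.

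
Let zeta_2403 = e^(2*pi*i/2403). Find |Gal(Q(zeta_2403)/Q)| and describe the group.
|Gal(Q(zeta_2403)/Q)| = phi(2403) = 1584; group ≅ (Z/2403Z)^* ≅ Z/18Z × Z/88Z

The n-th cyclotomic polynomial Φ_2403(x) is the minimal polynomial of zeta_2403 over Q and has degree phi(2403) = 1584. So Q(zeta_2403) is a degree-1584 Galois extension with Galois group (Z/2403Z)^*. By CRT, (Z/2403Z)^* ≅ (Z/27Z)^* × (Z/89Z)^*. Each prime-power unit group is (Z/27Z)^* ≅ Z/18Z; (Z/89Z)^* ≅ Z/88Z. Hence Gal(Q(zeta_2403)/Q) ≅ Z/18Z × Z/88Z.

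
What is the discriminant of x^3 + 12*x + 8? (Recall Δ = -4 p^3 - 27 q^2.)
Δ = -8640

For a depressed cubic x^3 + p x + q the discriminant is Δ = -4 p^3 - 27 q^2 = -4*(12)^3 - 27*(8)^2 = -6912 - 1728 = -8640.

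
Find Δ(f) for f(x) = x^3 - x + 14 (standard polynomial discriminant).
Δ = -5288

For a depressed cubic x^3 + p x + q the discriminant is Δ = -4 p^3 - 27 q^2 = -4*(-1)^3 - 27*(14)^2 = 4 - 5292 = -5288.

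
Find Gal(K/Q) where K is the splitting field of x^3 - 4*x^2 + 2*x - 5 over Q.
Gal(K/Q) = S_3 (symmetric group of order 6)

Compute the discriminant of x^3 + (-4)*x^2 + (2)*x + (-5): Δ = -1203. Since Δ is not a rational square, the Galois group is not contained in A_3; it must be the full S_3 (irreducibility of the cubic rules out anything smaller).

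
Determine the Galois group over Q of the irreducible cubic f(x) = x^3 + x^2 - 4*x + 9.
Gal(K/Q) = S_3 (symmetric group of order 6)

Compute the discriminant of x^3 + (1)*x^2 + (-4)*x + (9): Δ = -2599. Since Δ is not a rational square, the Galois group is not contained in A_3; it must be the full S_3 (irreducibility of the cubic rules out anything smaller).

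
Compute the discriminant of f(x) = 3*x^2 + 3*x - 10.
Δ = 129

For a quadratic a x^2 + b x + c the discriminant is Δ = b^2 - 4ac = (3)^2 - 4*(3)*(-10) = 9 - (-120) = 129.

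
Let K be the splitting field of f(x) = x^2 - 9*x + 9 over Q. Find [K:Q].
[K:Q] = 2

The discriminant of x^2 + (-9)*x + (9) is b^2 - 4c = 81 - (36) = 45. Since 45 is not a perfect square in Q, the polynomial is irreducible over Q. Its two roots generate a degree-2 extension, so [K:Q] = 2.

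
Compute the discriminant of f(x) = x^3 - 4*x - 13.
Δ = -4307

For a depressed cubic x^3 + p x + q the discriminant is Δ = -4 p^3 - 27 q^2 = -4*(-4)^3 - 27*(-13)^2 = 256 - 4563 = -4307.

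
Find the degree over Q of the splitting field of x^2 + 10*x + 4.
[K:Q] = 2

The discriminant of x^2 + (10)*x + (4) is b^2 - 4c = 100 - (16) = 84. Since 84 is not a perfect square in Q, the polynomial is irreducible over Q. Its two roots generate a degree-2 extension, so [K:Q] = 2.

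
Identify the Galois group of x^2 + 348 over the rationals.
Gal(K/Q) = Z/2Z (cyclic of order 2)

x^2 + 348 is irreducible over Q since -348 is not a rational square. The splitting field Q(sqrt(-348)) has degree 2 over Q, and its unique nontrivial automorphism is sqrt(-348) ↦ -sqrt(-348). Hence Gal(Q(sqrt(-348))/Q) = Z/2Z.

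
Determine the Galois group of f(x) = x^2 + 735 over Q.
Gal(K/Q) = Z/2Z (cyclic of order 2)

x^2 + 735 is irreducible over Q since -735 is not a rational square. The splitting field Q(sqrt(-735)) has degree 2 over Q, and its unique nontrivial automorphism is sqrt(-735) ↦ -sqrt(-735). Hence Gal(Q(sqrt(-735))/Q) = Z/2Z.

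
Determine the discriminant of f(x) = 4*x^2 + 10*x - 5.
Δ = 180

For a quadratic a x^2 + b x + c the discriminant is Δ = b^2 - 4ac = (10)^2 - 4*(4)*(-5) = 100 - (-80) = 180.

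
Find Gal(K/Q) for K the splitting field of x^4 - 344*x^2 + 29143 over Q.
Gal(K/Q) = V_4 (Klein four-group, Z/2Z × Z/2Z)

f factors as (x^2 - 151)(x^2 - 193), so the splitting field is K = Q(sqrt(151), sqrt(193)). The elements 151, 193, 29143 are all non-squares in Q, so sqrt(151) and sqrt(193) generate independent quadratic extensions. Thus [K:Q] = 4 and Gal(K/Q) is generated by the two order-2 automorphisms sqrt(151) ↦ -sqrt(151) and sqrt(193) ↦ -sqrt(193), giving V_4.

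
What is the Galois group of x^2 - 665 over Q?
Gal(K/Q) = Z/2Z (cyclic of order 2)

x^2 - 665 is irreducible over Q since 665 is not a rational square. The splitting field Q(sqrt(665)) has degree 2 over Q, and its unique nontrivial automorphism is sqrt(665) ↦ -sqrt(665). Hence Gal(Q(sqrt(665))/Q) = Z/2Z.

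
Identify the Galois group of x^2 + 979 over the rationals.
Gal(K/Q) = Z/2Z (cyclic of order 2)

x^2 + 979 is irreducible over Q since -979 is not a rational square. The splitting field Q(sqrt(-979)) has degree 2 over Q, and its unique nontrivial automorphism is sqrt(-979) ↦ -sqrt(-979). Hence Gal(Q(sqrt(-979))/Q) = Z/2Z.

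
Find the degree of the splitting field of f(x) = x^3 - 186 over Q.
[K:Q] = 6

x^3 - 186 has one real root r = 186^(1/3) and two complex roots r*zeta_3, r*zeta_3^2 where zeta_3 = e^(2*pi*i/3). The splitting field is Q(r, zeta_3). [Q(r):Q] = 3 and [Q(zeta_3):Q] = 2 with gcd = 1, so [Q(r, zeta_3):Q] = 3 * 2 = 6.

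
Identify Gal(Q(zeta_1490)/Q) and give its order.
|Gal(Q(zeta_1490)/Q)| = phi(1490) = 592; group ≅ (Z/1490Z)^* ≅ Z/4Z × Z/148Z

The n-th cyclotomic polynomial Φ_1490(x) is the minimal polynomial of zeta_1490 over Q and has degree phi(1490) = 592. So Q(zeta_1490) is a degree-592 Galois extension with Galois group (Z/1490Z)^*. By CRT, (Z/1490Z)^* ≅ (Z/2Z)^* × (Z/5Z)^* × (Z/149Z)^*. Each prime-power unit group is (Z/2Z)^* ≅ trivial group (order 1); (Z/5Z)^* ≅ Z/4Z; (Z/149Z)^* ≅ Z/148Z. Hence Gal(Q(zeta_1490)/Q) ≅ Z/4Z × Z/148Z.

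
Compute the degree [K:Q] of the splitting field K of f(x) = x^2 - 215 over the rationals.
[K:Q] = 2

The polynomial x^2 - 215 is irreducible over Q since 215 is not a perfect square. Its splitting field is Q(sqrt(215)), which has degree 2 over Q.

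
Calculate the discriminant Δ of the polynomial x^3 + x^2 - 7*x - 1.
Δ = 1524

For x^3 + a x^2 + b x + c the discriminant is Δ = 18 a b c - 4 a^3 c + a^2 b^2 - 4 b^3 - 27 c^2.
Plug a = 1, b = -7, c = -1:
  18*(1)*(-7)*(-1) - 4*(1)^3*(-1) + (1)^2*(-7)^2 - 4*(-7)^3 - 27*(-1)^2
  = 126 + (4) + 49 + (1372) + (-27)
  = 1524.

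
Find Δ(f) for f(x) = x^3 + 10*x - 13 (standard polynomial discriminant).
Δ = -8563

For a depressed cubic x^3 + p x + q the discriminant is Δ = -4 p^3 - 27 q^2 = -4*(10)^3 - 27*(-13)^2 = -4000 - 4563 = -8563.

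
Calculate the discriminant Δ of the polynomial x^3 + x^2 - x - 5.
Δ = -560

For x^3 + a x^2 + b x + c the discriminant is Δ = 18 a b c - 4 a^3 c + a^2 b^2 - 4 b^3 - 27 c^2.
Plug a = 1, b = -1, c = -5:
  18*(1)*(-1)*(-5) - 4*(1)^3*(-5) + (1)^2*(-1)^2 - 4*(-1)^3 - 27*(-5)^2
  = 90 + (20) + 1 + (4) + (-675)
  = -560.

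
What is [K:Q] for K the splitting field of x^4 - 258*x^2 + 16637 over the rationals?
[K:Q] = 4

f factors as (x^2 - 127)(x^2 - 131); the splitting field is K = Q(sqrt(127), sqrt(131)). Since 127, 131, and 16637 are all non-squares in Q, the three subfields Q(sqrt(127)), Q(sqrt(131)), Q(sqrt(16637)) are distinct degree-2 extensions, so [K:Q] = 4 (Klein four Galois group).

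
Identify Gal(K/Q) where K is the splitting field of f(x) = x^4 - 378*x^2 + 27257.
Gal(K/Q) = V_4 (Klein four-group, Z/2Z × Z/2Z)

f factors as (x^2 - 281)(x^2 - 97), so the splitting field is K = Q(sqrt(281), sqrt(97)). The elements 281, 97, 27257 are all non-squares in Q, so sqrt(281) and sqrt(97) generate independent quadratic extensions. Thus [K:Q] = 4 and Gal(K/Q) is generated by the two order-2 automorphisms sqrt(281) ↦ -sqrt(281) and sqrt(97) ↦ -sqrt(97), giving V_4.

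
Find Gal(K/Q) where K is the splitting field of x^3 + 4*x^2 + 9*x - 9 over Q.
Gal(K/Q) = S_3 (symmetric group of order 6)

Compute the discriminant of x^3 + (4)*x^2 + (9)*x + (-9): Δ = -7335. Since Δ is not a rational square, the Galois group is not contained in A_3; it must be the full S_3 (irreducibility of the cubic rules out anything smaller).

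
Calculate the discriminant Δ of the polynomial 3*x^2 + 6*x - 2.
Δ = 60

For a quadratic a x^2 + b x + c the discriminant is Δ = b^2 - 4ac = (6)^2 - 4*(3)*(-2) = 36 - (-24) = 60.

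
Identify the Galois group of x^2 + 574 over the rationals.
Gal(K/Q) = Z/2Z (cyclic of order 2)

x^2 + 574 is irreducible over Q since -574 is not a rational square. The splitting field Q(sqrt(-574)) has degree 2 over Q, and its unique nontrivial automorphism is sqrt(-574) ↦ -sqrt(-574). Hence Gal(Q(sqrt(-574))/Q) = Z/2Z.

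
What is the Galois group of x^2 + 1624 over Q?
Gal(K/Q) = Z/2Z (cyclic of order 2)

x^2 + 1624 is irreducible over Q since -1624 is not a rational square. The splitting field Q(sqrt(-1624)) has degree 2 over Q, and its unique nontrivial automorphism is sqrt(-1624) ↦ -sqrt(-1624). Hence Gal(Q(sqrt(-1624))/Q) = Z/2Z.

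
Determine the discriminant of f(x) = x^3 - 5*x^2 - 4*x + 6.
Δ = 4844

For x^3 + a x^2 + b x + c the discriminant is Δ = 18 a b c - 4 a^3 c + a^2 b^2 - 4 b^3 - 27 c^2.
Plug a = -5, b = -4, c = 6:
  18*(-5)*(-4)*(6) - 4*(-5)^3*(6) + (-5)^2*(-4)^2 - 4*(-4)^3 - 27*(6)^2
  = 2160 + (3000) + 400 + (256) + (-972)
  = 4844.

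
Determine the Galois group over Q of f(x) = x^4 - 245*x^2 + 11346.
Gal(K/Q) = V_4 (Klein four-group, Z/2Z × Z/2Z)

f factors as (x^2 - 183)(x^2 - 62), so the splitting field is K = Q(sqrt(183), sqrt(62)). The elements 183, 62, 11346 are all non-squares in Q, so sqrt(183) and sqrt(62) generate independent quadratic extensions. Thus [K:Q] = 4 and Gal(K/Q) is generated by the two order-2 automorphisms sqrt(183) ↦ -sqrt(183) and sqrt(62) ↦ -sqrt(62), giving V_4.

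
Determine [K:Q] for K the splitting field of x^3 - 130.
[K:Q] = 6

x^3 - 130 has one real root r = 130^(1/3) and two complex roots r*zeta_3, r*zeta_3^2 where zeta_3 = e^(2*pi*i/3). The splitting field is Q(r, zeta_3). [Q(r):Q] = 3 and [Q(zeta_3):Q] = 2 with gcd = 1, so [Q(r, zeta_3):Q] = 3 * 2 = 6.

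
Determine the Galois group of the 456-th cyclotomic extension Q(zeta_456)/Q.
|Gal(Q(zeta_456)/Q)| = phi(456) = 144; group ≅ (Z/456Z)^* ≅ Z/2Z × Z/2Z × Z/2Z × Z/18Z

The n-th cyclotomic polynomial Φ_456(x) is the minimal polynomial of zeta_456 over Q and has degree phi(456) = 144. So Q(zeta_456) is a degree-144 Galois extension with Galois group (Z/456Z)^*. By CRT, (Z/456Z)^* ≅ (Z/8Z)^* × (Z/3Z)^* × (Z/19Z)^*. Each prime-power unit group is (Z/8Z)^* ≅ Z/2Z × Z/2Z; (Z/3Z)^* ≅ Z/2Z; (Z/19Z)^* ≅ Z/18Z. Hence Gal(Q(zeta_456)/Q) ≅ Z/2Z × Z/2Z × Z/2Z × Z/18Z.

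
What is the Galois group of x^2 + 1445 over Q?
Gal(K/Q) = Z/2Z (cyclic of order 2)

x^2 + 1445 is irreducible over Q since -1445 is not a rational square. The splitting field Q(sqrt(-1445)) has degree 2 over Q, and its unique nontrivial automorphism is sqrt(-1445) ↦ -sqrt(-1445). Hence Gal(Q(sqrt(-1445))/Q) = Z/2Z.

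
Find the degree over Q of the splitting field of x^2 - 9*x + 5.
[K:Q] = 2

The discriminant of x^2 + (-9)*x + (5) is b^2 - 4c = 81 - (20) = 61. Since 61 is not a perfect square in Q, the polynomial is irreducible over Q. Its two roots generate a degree-2 extension, so [K:Q] = 2.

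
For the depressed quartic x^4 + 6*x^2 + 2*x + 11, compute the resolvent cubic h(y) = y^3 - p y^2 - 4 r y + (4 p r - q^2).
h(y) = y^3 - 6*y^2 - 44*y + 260

Identify coefficients: p = 6, q = 2, r = 11.
Plug into h(y) = y^3 - p y^2 - 4 r y + (4 p r - q^2):
  h(y) = y^3 - (6) y^2 - 4*(11) y + (4*(6)*(11) - (2)^2)
       = y^3 + (-6) y^2 + (-44) y + (260).
Simplifying: h(y) = y^3 - 6*y^2 - 44*y + 260.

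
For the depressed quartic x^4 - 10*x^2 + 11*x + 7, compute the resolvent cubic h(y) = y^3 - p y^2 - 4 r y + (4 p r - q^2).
h(y) = y^3 + 10*y^2 - 28*y - 401

Identify coefficients: p = -10, q = 11, r = 7.
Plug into h(y) = y^3 - p y^2 - 4 r y + (4 p r - q^2):
  h(y) = y^3 - (-10) y^2 - 4*(7) y + (4*(-10)*(7) - (11)^2)
       = y^3 + (10) y^2 + (-28) y + (-401).
Simplifying: h(y) = y^3 + 10*y^2 - 28*y - 401.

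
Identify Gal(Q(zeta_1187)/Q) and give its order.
|Gal(Q(zeta_1187)/Q)| = phi(1187) = 1186; group ≅ (Z/1187Z)^* ≅ Z/1186Z

The n-th cyclotomic polynomial Φ_1187(x) is the minimal polynomial of zeta_1187 over Q and has degree phi(1187) = 1186. So Q(zeta_1187) is a degree-1186 Galois extension with Galois group (Z/1187Z)^*. (Z/1187Z)^* is cyclic since 1187 is an odd prime power (or 4). Hence Gal(Q(zeta_1187)/Q) ≅ Z/1186Z.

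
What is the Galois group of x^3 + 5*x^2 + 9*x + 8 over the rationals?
Gal(K/Q) = S_3 (symmetric group of order 6)

Compute the discriminant of x^3 + (5)*x^2 + (9)*x + (8): Δ = -139. Since Δ is not a rational square, the Galois group is not contained in A_3; it must be the full S_3 (irreducibility of the cubic rules out anything smaller).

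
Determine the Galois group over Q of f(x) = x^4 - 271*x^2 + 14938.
Gal(K/Q) = V_4 (Klein four-group, Z/2Z × Z/2Z)

f factors as (x^2 - 77)(x^2 - 194), so the splitting field is K = Q(sqrt(77), sqrt(194)). The elements 77, 194, 14938 are all non-squares in Q, so sqrt(77) and sqrt(194) generate independent quadratic extensions. Thus [K:Q] = 4 and Gal(K/Q) is generated by the two order-2 automorphisms sqrt(77) ↦ -sqrt(77) and sqrt(194) ↦ -sqrt(194), giving V_4.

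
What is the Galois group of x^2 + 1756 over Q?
Gal(K/Q) = Z/2Z (cyclic of order 2)

x^2 + 1756 is irreducible over Q since -1756 is not a rational square. The splitting field Q(sqrt(-1756)) has degree 2 over Q, and its unique nontrivial automorphism is sqrt(-1756) ↦ -sqrt(-1756). Hence Gal(Q(sqrt(-1756))/Q) = Z/2Z.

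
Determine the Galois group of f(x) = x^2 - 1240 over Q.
Gal(K/Q) = Z/2Z (cyclic of order 2)

x^2 - 1240 is irreducible over Q since 1240 is not a rational square. The splitting field Q(sqrt(1240)) has degree 2 over Q, and its unique nontrivial automorphism is sqrt(1240) ↦ -sqrt(1240). Hence Gal(Q(sqrt(1240))/Q) = Z/2Z.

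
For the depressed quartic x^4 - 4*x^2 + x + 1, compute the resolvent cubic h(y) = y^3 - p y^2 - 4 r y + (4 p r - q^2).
h(y) = y^3 + 4*y^2 - 4*y - 17

Identify coefficients: p = -4, q = 1, r = 1.
Plug into h(y) = y^3 - p y^2 - 4 r y + (4 p r - q^2):
  h(y) = y^3 - (-4) y^2 - 4*(1) y + (4*(-4)*(1) - (1)^2)
       = y^3 + (4) y^2 + (-4) y + (-17).
Simplifying: h(y) = y^3 + 4*y^2 - 4*y - 17.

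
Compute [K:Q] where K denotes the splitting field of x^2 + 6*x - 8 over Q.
[K:Q] = 2

The discriminant of x^2 + (6)*x + (-8) is b^2 - 4c = 36 - (-32) = 68. Since 68 is not a perfect square in Q, the polynomial is irreducible over Q. Its two roots generate a degree-2 extension, so [K:Q] = 2.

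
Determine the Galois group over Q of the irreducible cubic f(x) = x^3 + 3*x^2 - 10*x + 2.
Gal(K/Q) = S_3 (symmetric group of order 6)

Compute the discriminant of x^3 + (3)*x^2 + (-10)*x + (2): Δ = 3496. Since Δ is not a rational square, the Galois group is not contained in A_3; it must be the full S_3 (irreducibility of the cubic rules out anything smaller).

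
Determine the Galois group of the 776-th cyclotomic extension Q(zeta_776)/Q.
|Gal(Q(zeta_776)/Q)| = phi(776) = 384; group ≅ (Z/776Z)^* ≅ Z/2Z × Z/2Z × Z/96Z

The n-th cyclotomic polynomial Φ_776(x) is the minimal polynomial of zeta_776 over Q and has degree phi(776) = 384. So Q(zeta_776) is a degree-384 Galois extension with Galois group (Z/776Z)^*. By CRT, (Z/776Z)^* ≅ (Z/8Z)^* × (Z/97Z)^*. Each prime-power unit group is (Z/8Z)^* ≅ Z/2Z × Z/2Z; (Z/97Z)^* ≅ Z/96Z. Hence Gal(Q(zeta_776)/Q) ≅ Z/2Z × Z/2Z × Z/96Z.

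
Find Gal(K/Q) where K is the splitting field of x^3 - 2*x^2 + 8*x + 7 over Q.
Gal(K/Q) = S_3 (symmetric group of order 6)

Compute the discriminant of x^3 + (-2)*x^2 + (8)*x + (7): Δ = -4907. Since Δ is not a rational square, the Galois group is not contained in A_3; it must be the full S_3 (irreducibility of the cubic rules out anything smaller).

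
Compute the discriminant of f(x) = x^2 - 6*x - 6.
Δ = 60

For a quadratic a x^2 + b x + c the discriminant is Δ = b^2 - 4ac = (-6)^2 - 4*(1)*(-6) = 36 - (-24) = 60.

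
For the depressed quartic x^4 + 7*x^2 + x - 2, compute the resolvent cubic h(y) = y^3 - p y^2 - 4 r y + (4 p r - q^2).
h(y) = y^3 - 7*y^2 + 8*y - 57

Identify coefficients: p = 7, q = 1, r = -2.
Plug into h(y) = y^3 - p y^2 - 4 r y + (4 p r - q^2):
  h(y) = y^3 - (7) y^2 - 4*(-2) y + (4*(7)*(-2) - (1)^2)
       = y^3 + (-7) y^2 + (8) y + (-57).
Simplifying: h(y) = y^3 - 7*y^2 + 8*y - 57.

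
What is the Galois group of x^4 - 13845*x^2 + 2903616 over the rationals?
Gal(K/Q) = Z/2Z (cyclic of order 2)

f factors as (x^2 - 213)(x^2 - 13632), so the splitting field is K = Q(sqrt(213), sqrt(13632)). The squarefree part of 213 is 213 and the squarefree part of 13632 is also 213, so sqrt(213) and sqrt(13632) are both rational multiples of sqrt(213). Hence Q(sqrt(213)) = Q(sqrt(13632)) = Q(sqrt(213)), and the splitting field collapses to a single degree-2 extension with Galois group Z/2Z.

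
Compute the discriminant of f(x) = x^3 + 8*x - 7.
Δ = -3371

For a depressed cubic x^3 + p x + q the discriminant is Δ = -4 p^3 - 27 q^2 = -4*(8)^3 - 27*(-7)^2 = -2048 - 1323 = -3371.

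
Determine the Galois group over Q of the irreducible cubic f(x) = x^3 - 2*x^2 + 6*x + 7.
Gal(K/Q) = S_3 (symmetric group of order 6)

Compute the discriminant of x^3 + (-2)*x^2 + (6)*x + (7): Δ = -3331. Since Δ is not a rational square, the Galois group is not contained in A_3; it must be the full S_3 (irreducibility of the cubic rules out anything smaller).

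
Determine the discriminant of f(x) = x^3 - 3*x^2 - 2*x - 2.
Δ = -472

For x^3 + a x^2 + b x + c the discriminant is Δ = 18 a b c - 4 a^3 c + a^2 b^2 - 4 b^3 - 27 c^2.
Plug a = -3, b = -2, c = -2:
  18*(-3)*(-2)*(-2) - 4*(-3)^3*(-2) + (-3)^2*(-2)^2 - 4*(-2)^3 - 27*(-2)^2
  = -216 + (-216) + 36 + (32) + (-108)
  = -472.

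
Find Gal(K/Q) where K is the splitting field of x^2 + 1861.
Gal(K/Q) = Z/2Z (cyclic of order 2)

x^2 + 1861 is irreducible over Q since -1861 is not a rational square. The splitting field Q(sqrt(-1861)) has degree 2 over Q, and its unique nontrivial automorphism is sqrt(-1861) ↦ -sqrt(-1861). Hence Gal(Q(sqrt(-1861))/Q) = Z/2Z.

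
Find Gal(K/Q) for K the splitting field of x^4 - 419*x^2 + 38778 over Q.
Gal(K/Q) = V_4 (Klein four-group, Z/2Z × Z/2Z)

f factors as (x^2 - 138)(x^2 - 281), so the splitting field is K = Q(sqrt(138), sqrt(281)). The elements 138, 281, 38778 are all non-squares in Q, so sqrt(138) and sqrt(281) generate independent quadratic extensions. Thus [K:Q] = 4 and Gal(K/Q) is generated by the two order-2 automorphisms sqrt(138) ↦ -sqrt(138) and sqrt(281) ↦ -sqrt(281), giving V_4.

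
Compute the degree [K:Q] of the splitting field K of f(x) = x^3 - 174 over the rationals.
[K:Q] = 6

x^3 - 174 has one real root r = 174^(1/3) and two complex roots r*zeta_3, r*zeta_3^2 where zeta_3 = e^(2*pi*i/3). The splitting field is Q(r, zeta_3). [Q(r):Q] = 3 and [Q(zeta_3):Q] = 2 with gcd = 1, so [Q(r, zeta_3):Q] = 3 * 2 = 6.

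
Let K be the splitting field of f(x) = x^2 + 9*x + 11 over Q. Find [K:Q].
[K:Q] = 2

The discriminant of x^2 + (9)*x + (11) is b^2 - 4c = 81 - (44) = 37. Since 37 is not a perfect square in Q, the polynomial is irreducible over Q. Its two roots generate a degree-2 extension, so [K:Q] = 2.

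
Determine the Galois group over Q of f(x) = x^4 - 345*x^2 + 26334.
Gal(K/Q) = V_4 (Klein four-group, Z/2Z × Z/2Z)

f factors as (x^2 - 114)(x^2 - 231), so the splitting field is K = Q(sqrt(114), sqrt(231)). The elements 114, 231, 26334 are all non-squares in Q, so sqrt(114) and sqrt(231) generate independent quadratic extensions. Thus [K:Q] = 4 and Gal(K/Q) is generated by the two order-2 automorphisms sqrt(114) ↦ -sqrt(114) and sqrt(231) ↦ -sqrt(231), giving V_4.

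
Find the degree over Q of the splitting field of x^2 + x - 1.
[K:Q] = 2

The discriminant of x^2 + (1)*x + (-1) is b^2 - 4c = 1 - (-4) = 5. Since 5 is not a perfect square in Q, the polynomial is irreducible over Q. Its two roots generate a degree-2 extension, so [K:Q] = 2.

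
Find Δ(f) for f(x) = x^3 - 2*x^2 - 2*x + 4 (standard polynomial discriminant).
Δ = 32

For x^3 + a x^2 + b x + c the discriminant is Δ = 18 a b c - 4 a^3 c + a^2 b^2 - 4 b^3 - 27 c^2.
Plug a = -2, b = -2, c = 4:
  18*(-2)*(-2)*(4) - 4*(-2)^3*(4) + (-2)^2*(-2)^2 - 4*(-2)^3 - 27*(4)^2
  = 288 + (128) + 16 + (32) + (-432)
  = 32.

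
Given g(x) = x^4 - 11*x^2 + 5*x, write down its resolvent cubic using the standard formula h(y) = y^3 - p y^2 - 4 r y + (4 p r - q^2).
h(y) = y^3 + 11*y^2 - 25

Identify coefficients: p = -11, q = 5, r = 0.
Plug into h(y) = y^3 - p y^2 - 4 r y + (4 p r - q^2):
  h(y) = y^3 - (-11) y^2 - 4*(0) y + (4*(-11)*(0) - (5)^2)
       = y^3 + (11) y^2 + (0) y + (-25).
Simplifying: h(y) = y^3 + 11*y^2 - 25.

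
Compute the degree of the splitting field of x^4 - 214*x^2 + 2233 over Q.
[K:Q] = 4

f factors as (x^2 - 203)(x^2 - 11); the splitting field is K = Q(sqrt(203), sqrt(11)). Since 203, 11, and 2233 are all non-squares in Q, the three subfields Q(sqrt(203)), Q(sqrt(11)), Q(sqrt(2233)) are distinct degree-2 extensions, so [K:Q] = 4 (Klein four Galois group).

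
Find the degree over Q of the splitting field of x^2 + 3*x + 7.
[K:Q] = 2

The discriminant of x^2 + (3)*x + (7) is b^2 - 4c = 9 - (28) = -19. Since -19 is not a perfect square in Q, the polynomial is irreducible over Q. Its two roots generate a degree-2 extension, so [K:Q] = 2.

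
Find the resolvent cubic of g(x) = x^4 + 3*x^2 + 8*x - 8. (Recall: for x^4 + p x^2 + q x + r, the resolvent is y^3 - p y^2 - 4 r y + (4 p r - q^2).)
h(y) = y^3 - 3*y^2 + 32*y - 160

Identify coefficients: p = 3, q = 8, r = -8.
Plug into h(y) = y^3 - p y^2 - 4 r y + (4 p r - q^2):
  h(y) = y^3 - (3) y^2 - 4*(-8) y + (4*(3)*(-8) - (8)^2)
       = y^3 + (-3) y^2 + (32) y + (-160).
Simplifying: h(y) = y^3 - 3*y^2 + 32*y - 160.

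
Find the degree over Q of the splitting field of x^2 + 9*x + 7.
[K:Q] = 2

The discriminant of x^2 + (9)*x + (7) is b^2 - 4c = 81 - (28) = 53. Since 53 is not a perfect square in Q, the polynomial is irreducible over Q. Its two roots generate a degree-2 extension, so [K:Q] = 2.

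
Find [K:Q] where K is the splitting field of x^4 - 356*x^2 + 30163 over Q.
[K:Q] = 4

f factors as (x^2 - 217)(x^2 - 139); the splitting field is K = Q(sqrt(217), sqrt(139)). Since 217, 139, and 30163 are all non-squares in Q, the three subfields Q(sqrt(217)), Q(sqrt(139)), Q(sqrt(30163)) are distinct degree-2 extensions, so [K:Q] = 4 (Klein four Galois group).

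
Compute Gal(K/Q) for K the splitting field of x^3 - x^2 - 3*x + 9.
Gal(K/Q) = S_3 (symmetric group of order 6)

Compute the discriminant of x^3 + (-1)*x^2 + (-3)*x + (9): Δ = -1548. Since Δ is not a rational square, the Galois group is not contained in A_3; it must be the full S_3 (irreducibility of the cubic rules out anything smaller).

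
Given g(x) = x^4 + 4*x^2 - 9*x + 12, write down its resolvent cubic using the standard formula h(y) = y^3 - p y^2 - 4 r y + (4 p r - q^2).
h(y) = y^3 - 4*y^2 - 48*y + 111

Identify coefficients: p = 4, q = -9, r = 12.
Plug into h(y) = y^3 - p y^2 - 4 r y + (4 p r - q^2):
  h(y) = y^3 - (4) y^2 - 4*(12) y + (4*(4)*(12) - (-9)^2)
       = y^3 + (-4) y^2 + (-48) y + (111).
Simplifying: h(y) = y^3 - 4*y^2 - 48*y + 111.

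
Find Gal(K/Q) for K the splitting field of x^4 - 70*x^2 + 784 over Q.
Gal(K/Q) = Z/2Z (cyclic of order 2)

f factors as (x^2 - 56)(x^2 - 14), so the splitting field is K = Q(sqrt(56), sqrt(14)). The squarefree part of 56 is 14 and the squarefree part of 14 is also 14, so sqrt(56) and sqrt(14) are both rational multiples of sqrt(14). Hence Q(sqrt(56)) = Q(sqrt(14)) = Q(sqrt(14)), and the splitting field collapses to a single degree-2 extension with Galois group Z/2Z.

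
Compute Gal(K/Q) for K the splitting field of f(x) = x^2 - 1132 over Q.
Gal(K/Q) = Z/2Z (cyclic of order 2)

x^2 - 1132 is irreducible over Q since 1132 is not a rational square. The splitting field Q(sqrt(1132)) has degree 2 over Q, and its unique nontrivial automorphism is sqrt(1132) ↦ -sqrt(1132). Hence Gal(Q(sqrt(1132))/Q) = Z/2Z.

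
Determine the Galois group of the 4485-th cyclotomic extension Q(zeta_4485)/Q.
|Gal(Q(zeta_4485)/Q)| = phi(4485) = 2112; group ≅ (Z/4485Z)^* ≅ Z/2Z × Z/4Z × Z/12Z × Z/22Z

The n-th cyclotomic polynomial Φ_4485(x) is the minimal polynomial of zeta_4485 over Q and has degree phi(4485) = 2112. So Q(zeta_4485) is a degree-2112 Galois extension with Galois group (Z/4485Z)^*. By CRT, (Z/4485Z)^* ≅ (Z/3Z)^* × (Z/5Z)^* × (Z/13Z)^* × (Z/23Z)^*. Each prime-power unit group is (Z/3Z)^* ≅ Z/2Z; (Z/5Z)^* ≅ Z/4Z; (Z/13Z)^* ≅ Z/12Z; (Z/23Z)^* ≅ Z/22Z. Hence Gal(Q(zeta_4485)/Q) ≅ Z/2Z × Z/4Z × Z/12Z × Z/22Z.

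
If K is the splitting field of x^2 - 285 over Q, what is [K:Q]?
[K:Q] = 2

The polynomial x^2 - 285 is irreducible over Q since 285 is not a perfect square. Its splitting field is Q(sqrt(285)), which has degree 2 over Q.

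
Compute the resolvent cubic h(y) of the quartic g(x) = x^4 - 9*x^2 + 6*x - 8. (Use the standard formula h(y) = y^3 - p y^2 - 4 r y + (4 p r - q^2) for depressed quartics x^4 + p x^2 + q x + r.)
h(y) = y^3 + 9*y^2 + 32*y + 252

Identify coefficients: p = -9, q = 6, r = -8.
Plug into h(y) = y^3 - p y^2 - 4 r y + (4 p r - q^2):
  h(y) = y^3 - (-9) y^2 - 4*(-8) y + (4*(-9)*(-8) - (6)^2)
       = y^3 + (9) y^2 + (32) y + (252).
Simplifying: h(y) = y^3 + 9*y^2 + 32*y + 252.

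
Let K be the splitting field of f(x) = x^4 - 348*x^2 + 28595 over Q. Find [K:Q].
[K:Q] = 4

f factors as (x^2 - 215)(x^2 - 133); the splitting field is K = Q(sqrt(215), sqrt(133)). Since 215, 133, and 28595 are all non-squares in Q, the three subfields Q(sqrt(215)), Q(sqrt(133)), Q(sqrt(28595)) are distinct degree-2 extensions, so [K:Q] = 4 (Klein four Galois group).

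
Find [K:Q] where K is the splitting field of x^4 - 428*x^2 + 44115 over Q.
[K:Q] = 4

f factors as (x^2 - 255)(x^2 - 173); the splitting field is K = Q(sqrt(255), sqrt(173)). Since 255, 173, and 44115 are all non-squares in Q, the three subfields Q(sqrt(255)), Q(sqrt(173)), Q(sqrt(44115)) are distinct degree-2 extensions, so [K:Q] = 4 (Klein four Galois group).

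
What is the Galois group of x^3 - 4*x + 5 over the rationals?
Gal(K/Q) = S_3 (symmetric group of order 6)

Compute the discriminant of x^3 + (0)*x^2 + (-4)*x + (5): Δ = -419. Since Δ is not a rational square, the Galois group is not contained in A_3; it must be the full S_3 (irreducibility of the cubic rules out anything smaller).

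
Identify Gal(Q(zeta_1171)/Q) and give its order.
|Gal(Q(zeta_1171)/Q)| = phi(1171) = 1170; group ≅ (Z/1171Z)^* ≅ Z/1170Z

The n-th cyclotomic polynomial Φ_1171(x) is the minimal polynomial of zeta_1171 over Q and has degree phi(1171) = 1170. So Q(zeta_1171) is a degree-1170 Galois extension with Galois group (Z/1171Z)^*. (Z/1171Z)^* is cyclic since 1171 is an odd prime power (or 4). Hence Gal(Q(zeta_1171)/Q) ≅ Z/1170Z.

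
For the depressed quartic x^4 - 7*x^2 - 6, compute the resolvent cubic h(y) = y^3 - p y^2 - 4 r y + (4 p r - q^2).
h(y) = y^3 + 7*y^2 + 24*y + 168

Identify coefficients: p = -7, q = 0, r = -6.
Plug into h(y) = y^3 - p y^2 - 4 r y + (4 p r - q^2):
  h(y) = y^3 - (-7) y^2 - 4*(-6) y + (4*(-7)*(-6) - (0)^2)
       = y^3 + (7) y^2 + (24) y + (168).
Simplifying: h(y) = y^3 + 7*y^2 + 24*y + 168.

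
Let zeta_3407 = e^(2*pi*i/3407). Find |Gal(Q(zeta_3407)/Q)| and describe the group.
|Gal(Q(zeta_3407)/Q)| = phi(3407) = 3406; group ≅ (Z/3407Z)^* ≅ Z/3406Z

The n-th cyclotomic polynomial Φ_3407(x) is the minimal polynomial of zeta_3407 over Q and has degree phi(3407) = 3406. So Q(zeta_3407) is a degree-3406 Galois extension with Galois group (Z/3407Z)^*. (Z/3407Z)^* is cyclic since 3407 is an odd prime power (or 4). Hence Gal(Q(zeta_3407)/Q) ≅ Z/3406Z.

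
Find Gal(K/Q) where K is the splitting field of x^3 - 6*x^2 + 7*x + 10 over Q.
Gal(K/Q) = S_3 (symmetric group of order 6)

Compute the discriminant of x^3 + (-6)*x^2 + (7)*x + (10): Δ = -1228. Since Δ is not a rational square, the Galois group is not contained in A_3; it must be the full S_3 (irreducibility of the cubic rules out anything smaller).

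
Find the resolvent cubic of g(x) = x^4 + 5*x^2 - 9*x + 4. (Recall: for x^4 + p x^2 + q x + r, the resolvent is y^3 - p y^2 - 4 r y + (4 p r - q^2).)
h(y) = y^3 - 5*y^2 - 16*y - 1

Identify coefficients: p = 5, q = -9, r = 4.
Plug into h(y) = y^3 - p y^2 - 4 r y + (4 p r - q^2):
  h(y) = y^3 - (5) y^2 - 4*(4) y + (4*(5)*(4) - (-9)^2)
       = y^3 + (-5) y^2 + (-16) y + (-1).
Simplifying: h(y) = y^3 - 5*y^2 - 16*y - 1.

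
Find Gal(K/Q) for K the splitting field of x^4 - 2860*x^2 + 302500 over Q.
Gal(K/Q) = Z/2Z (cyclic of order 2)

f factors as (x^2 - 2750)(x^2 - 110), so the splitting field is K = Q(sqrt(2750), sqrt(110)). The squarefree part of 2750 is 110 and the squarefree part of 110 is also 110, so sqrt(2750) and sqrt(110) are both rational multiples of sqrt(110). Hence Q(sqrt(2750)) = Q(sqrt(110)) = Q(sqrt(110)), and the splitting field collapses to a single degree-2 extension with Galois group Z/2Z.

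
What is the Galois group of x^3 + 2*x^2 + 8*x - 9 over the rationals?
Gal(K/Q) = S_3 (symmetric group of order 6)

Compute the discriminant of x^3 + (2)*x^2 + (8)*x + (-9): Δ = -6283. Since Δ is not a rational square, the Galois group is not contained in A_3; it must be the full S_3 (irreducibility of the cubic rules out anything smaller).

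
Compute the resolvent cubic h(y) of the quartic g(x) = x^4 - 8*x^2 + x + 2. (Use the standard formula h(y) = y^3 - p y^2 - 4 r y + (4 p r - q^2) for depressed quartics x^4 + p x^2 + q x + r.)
h(y) = y^3 + 8*y^2 - 8*y - 65

Identify coefficients: p = -8, q = 1, r = 2.
Plug into h(y) = y^3 - p y^2 - 4 r y + (4 p r - q^2):
  h(y) = y^3 - (-8) y^2 - 4*(2) y + (4*(-8)*(2) - (1)^2)
       = y^3 + (8) y^2 + (-8) y + (-65).
Simplifying: h(y) = y^3 + 8*y^2 - 8*y - 65.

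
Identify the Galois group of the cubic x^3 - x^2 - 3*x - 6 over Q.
Gal(K/Q) = S_3 (symmetric group of order 6)

Compute the discriminant of x^3 + (-1)*x^2 + (-3)*x + (-6): Δ = -1203. Since Δ is not a rational square, the Galois group is not contained in A_3; it must be the full S_3 (irreducibility of the cubic rules out anything smaller).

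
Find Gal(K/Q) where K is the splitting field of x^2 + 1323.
Gal(K/Q) = Z/2Z (cyclic of order 2)

x^2 + 1323 is irreducible over Q since -1323 is not a rational square. The splitting field Q(sqrt(-1323)) has degree 2 over Q, and its unique nontrivial automorphism is sqrt(-1323) ↦ -sqrt(-1323). Hence Gal(Q(sqrt(-1323))/Q) = Z/2Z.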